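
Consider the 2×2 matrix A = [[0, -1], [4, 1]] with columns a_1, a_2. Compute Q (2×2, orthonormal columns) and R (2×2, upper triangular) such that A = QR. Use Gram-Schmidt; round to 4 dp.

Q = [[0.0000, -1.0000], [1.0000, 0.0000]], R = [[4.0000, 1.0000], [0.0000, 1.0000]]

q_1 = a_1/‖a_1‖ = (0, 4)/4.0000 = (0.0000, 1.0000).
r_{12} = q_1·a_2 = 1.0000.
u_2 = a_2 − 1.0000·q_1 = (-1.0000, 0.0000).
‖u_2‖ = 1.0000, so q_2 = (-1.0000, 0.0000).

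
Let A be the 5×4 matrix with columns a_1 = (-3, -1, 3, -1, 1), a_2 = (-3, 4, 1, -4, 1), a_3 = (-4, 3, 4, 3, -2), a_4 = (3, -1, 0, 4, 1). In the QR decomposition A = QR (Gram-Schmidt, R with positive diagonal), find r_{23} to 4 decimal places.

r_{23} = 0.6927

a_1 = (-3, -1, 3, -1, 1); ‖a_1‖ = 4.5826, so e_1 = (-0.6547, -0.2182, 0.6547, -0.2182, 0.2182).
e_1·a_2 = (-0.6547)·(-3) + (-0.2182)·4 + 0.6547·1 + (-0.2182)·(-4) + 0.2182·1 = 2.8368.
u_2 = a_2 − 2.8368·e_1 = (-1.1429, 4.6190, -0.8571, -3.3810, 0.3810).
‖u_2‖ = 5.9121, so e_2 = (-0.1933, 0.7813, -0.1450, -0.5719, 0.0644).
r_{23} = e_2·a_3 = 0.6927.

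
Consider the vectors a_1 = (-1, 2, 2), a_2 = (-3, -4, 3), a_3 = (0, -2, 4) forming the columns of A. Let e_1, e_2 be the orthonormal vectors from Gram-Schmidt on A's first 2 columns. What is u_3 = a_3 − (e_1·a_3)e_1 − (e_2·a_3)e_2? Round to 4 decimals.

u_3 = (2.1115, -0.4525, 1.5082)

a_1 = (-1, 2, 2); ‖a_1‖ = 3.0000, so e_1 = (-0.3333, 0.6667, 0.6667).
e_1·a_2 = (-0.3333)·(-3) + 0.6667·(-4) + 0.6667·3 = 0.3333.
u_2 = a_2 − 0.3333·e_1 = (-2.8889, -4.2222, 2.7778).
‖u_2‖ = 5.8214, so e_2 = (-0.4963, -0.7253, 0.4772).
e_1·a_3 = (-0.3333)·0 + 0.6667·(-2) + 0.6667·4 = 1.3333; e_2·a_3 = (-0.4963)·0 + (-0.7253)·(-2) + 0.4772·4 = 3.3592.
u_3 = a_3 − 1.3333·e_1 − 3.3592·e_2 = (2.1115, -0.4525, 1.5082).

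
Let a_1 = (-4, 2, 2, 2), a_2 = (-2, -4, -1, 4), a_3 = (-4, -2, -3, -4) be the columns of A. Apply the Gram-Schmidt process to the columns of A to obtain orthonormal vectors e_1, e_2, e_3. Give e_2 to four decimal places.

e_2 = (-0.1912, -0.7410, -0.2390, 0.5976)

a_1 = (-4, 2, 2, 2); ‖a_1‖ = 5.2915, so e_1 = (-0.7559, 0.3780, 0.3780, 0.3780).
e_1·a_2 = (-0.7559)·(-2) + 0.3780·(-4) + 0.3780·(-1) + 0.3780·4 = 1.1339.
u_2 = a_2 − 1.1339·e_1 = (-1.1429, -4.4286, -1.4286, 3.5714).
‖u_2‖ = 5.9761, so e_2 = (-0.1912, -0.7410, -0.2390, 0.5976).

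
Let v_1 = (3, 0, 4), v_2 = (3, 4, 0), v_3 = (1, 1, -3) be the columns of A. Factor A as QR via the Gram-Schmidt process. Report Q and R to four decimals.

e_1 = v_1/‖v_1‖ = (3, 0, 4)/5.0000 = (0.6000, 0.0000, 0.8000).
r_{12} = e_1·v_2 = 1.8000.
u_2 = v_2 − 1.8000·e_1 = (1.9200, 4.0000, -1.4400).
‖u_2‖ = 4.6648, so e_2 = (0.4116, 0.8575, -0.3087).
r_{13} = e_1·v_3 = -1.8000; r_{23} = e_2·v_3 = 2.1952.
u_3 = v_3 + 1.8000·e_1 − 2.1952·e_2 = (1.1765, -0.8824, -0.8824).
‖u_3‖ = 1.7150, so e_3 = (0.6860, -0.5145, -0.5145).

Q = [[0.6000, 0.4116, 0.6860], [0.0000, 0.8575, -0.5145], [0.8000, -0.3087, -0.5145]], R = [[5.0000, 1.8000, -1.8000], [0.0000, 4.6648, 2.1952], [0.0000, 0.0000, 1.7150]]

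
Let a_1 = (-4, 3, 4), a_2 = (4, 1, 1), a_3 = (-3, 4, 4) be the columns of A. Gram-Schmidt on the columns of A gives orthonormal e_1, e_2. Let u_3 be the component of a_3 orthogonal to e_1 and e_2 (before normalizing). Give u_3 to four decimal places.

e_1 = a_1/‖a_1‖ = (-4, 3, 4)/6.4031 = (-0.6247, 0.4685, 0.6247).
r_{12} = e_1·a_2 = -1.4056.
u_2 = a_2 + 1.4056·e_1 = (3.1220, 1.6585, 1.8780).
‖u_2‖ = 4.0030, so e_2 = (0.7799, 0.4143, 0.4692).
r_{13} = e_1·a_3 = 6.2470; r_{23} = e_2·a_3 = 1.1942.
u_3 = a_3 − 6.2470·e_1 − 1.1942·e_2 = (-0.0289, 0.5784, -0.4627).

u_3 = (-0.0289, 0.5784, -0.4627)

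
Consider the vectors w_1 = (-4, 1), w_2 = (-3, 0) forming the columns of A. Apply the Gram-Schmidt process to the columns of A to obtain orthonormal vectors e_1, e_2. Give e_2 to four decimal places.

e_2 = (-0.2425, -0.9701)

w_1 = (-4, 1); ‖w_1‖ = 4.1231, so e_1 = (-0.9701, 0.2425).
e_1·w_2 = (-0.9701)·(-3) + 0.2425·0 = 2.9104.
u_2 = w_2 − 2.9104·e_1 = (-0.1765, -0.7059).
‖u_2‖ = 0.7276, so e_2 = (-0.2425, -0.9701).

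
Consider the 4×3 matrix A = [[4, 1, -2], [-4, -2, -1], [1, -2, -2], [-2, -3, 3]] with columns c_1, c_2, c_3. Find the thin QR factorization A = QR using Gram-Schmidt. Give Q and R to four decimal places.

Q = [[0.6576, -0.2192, -0.1838], [-0.6576, -0.0812, -0.6105], [0.1644, -0.7307, -0.4351], [-0.3288, -0.6414, 0.6358]], R = [[6.0828, 2.6304, -1.9728], [0.0000, 3.3288, 0.0568], [0.0000, 0.0000, 3.7556]]

q_1 = c_1/‖c_1‖ = (4, -4, 1, -2)/6.0828 = (0.6576, -0.6576, 0.1644, -0.3288).
r_{12} = q_1·c_2 = 2.6304.
u_2 = c_2 − 2.6304·q_1 = (-0.7297, -0.2703, -2.4324, -2.1351).
‖u_2‖ = 3.3288, so q_2 = (-0.2192, -0.0812, -0.7307, -0.6414).
r_{13} = q_1·c_3 = -1.9728; r_{23} = q_2·c_3 = 0.0568.
u_3 = c_3 + 1.9728·q_1 − 0.0568·q_2 = (-0.6902, -2.2927, -1.6341, 2.3878).
‖u_3‖ = 3.7556, so q_3 = (-0.1838, -0.6105, -0.4351, 0.6358).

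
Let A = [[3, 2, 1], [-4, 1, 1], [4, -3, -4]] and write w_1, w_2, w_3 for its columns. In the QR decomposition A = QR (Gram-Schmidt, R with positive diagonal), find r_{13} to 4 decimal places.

q_1 = w_1/‖w_1‖ = (3, -4, 4)/6.4031 = (0.4685, -0.6247, 0.6247).
r_{13} = q_1·w_3 = -2.6550.

r_{13} = -2.6550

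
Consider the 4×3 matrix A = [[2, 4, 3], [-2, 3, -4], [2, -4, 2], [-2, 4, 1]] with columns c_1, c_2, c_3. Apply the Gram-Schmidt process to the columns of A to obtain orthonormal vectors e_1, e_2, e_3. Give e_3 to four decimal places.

e_3 = (-0.0831, -0.6645, 0.1466, 0.7280)

e_1 = c_1/‖c_1‖ = (2, -2, 2, -2)/4.0000 = (0.5000, -0.5000, 0.5000, -0.5000).
r_{12} = e_1·c_2 = -3.5000.
u_2 = c_2 + 3.5000·e_1 = (5.7500, 1.2500, -2.2500, 2.2500).
‖u_2‖ = 6.6895, so e_2 = (0.8596, 0.1869, -0.3363, 0.3363).
r_{13} = e_1·c_3 = 4.0000; r_{23} = e_2·c_3 = 1.4949.
u_3 = c_3 − 4.0000·e_1 − 1.4949·e_2 = (-0.2849, -2.2793, 0.5028, 2.4972).
‖u_3‖ = 3.4301, so e_3 = (-0.0831, -0.6645, 0.1466, 0.7280).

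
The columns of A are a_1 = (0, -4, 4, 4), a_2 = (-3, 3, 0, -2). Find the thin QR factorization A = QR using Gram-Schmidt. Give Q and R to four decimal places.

Q = [[0.0000, -0.8115], [-0.5774, 0.3607], [0.5774, 0.4508], [0.5774, -0.0902]], R = [[6.9282, -2.8868], [0.0000, 3.6968]]

a_1 = (0, -4, 4, 4); ‖a_1‖ = 6.9282, so q_1 = (0.0000, -0.5774, 0.5774, 0.5774).
q_1·a_2 = 0.0000·(-3) + (-0.5774)·3 + 0.5774·0 + 0.5774·(-2) = -2.8868.
u_2 = a_2 + 2.8868·q_1 = (-3.0000, 1.3333, 1.6667, -0.3333).
‖u_2‖ = 3.6968, so q_2 = (-0.8115, 0.3607, 0.4508, -0.0902).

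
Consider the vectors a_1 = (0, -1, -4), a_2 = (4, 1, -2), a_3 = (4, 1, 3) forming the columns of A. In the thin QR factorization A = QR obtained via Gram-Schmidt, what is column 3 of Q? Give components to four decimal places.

e_3 = (0.3419, -0.9117, 0.2279)

a_1 = (0, -1, -4); ‖a_1‖ = 4.1231, so e_1 = (0.0000, -0.2425, -0.9701).
e_1·a_2 = 0.0000·4 + (-0.2425)·1 + (-0.9701)·(-2) = 1.6977.
u_2 = a_2 − 1.6977·e_1 = (4.0000, 1.4118, -0.3529).
‖u_2‖ = 4.2565, so e_2 = (0.9397, 0.3317, -0.0829).
e_1·a_3 = 0.0000·4 + (-0.2425)·1 + (-0.9701)·3 = -3.1530; e_2·a_3 = 0.9397·4 + 0.3317·1 + (-0.0829)·3 = 3.8419.
u_3 = a_3 + 3.1530·e_1 − 3.8419·e_2 = (0.3896, -1.0390, 0.2597).
‖u_3‖ = 1.1396, so e_3 = (0.3419, -0.9117, 0.2279).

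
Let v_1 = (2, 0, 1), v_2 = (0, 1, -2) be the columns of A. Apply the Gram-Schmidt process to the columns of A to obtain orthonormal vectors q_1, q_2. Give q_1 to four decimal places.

v_1 = (2, 0, 1); ‖v_1‖ = 2.2361, so q_1 = (0.8944, 0.0000, 0.4472).

q_1 = (0.8944, 0.0000, 0.4472)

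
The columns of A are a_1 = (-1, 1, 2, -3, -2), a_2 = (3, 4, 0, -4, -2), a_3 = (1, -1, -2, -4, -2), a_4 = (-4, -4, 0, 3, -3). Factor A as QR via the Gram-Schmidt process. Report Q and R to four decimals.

Q = [[-0.2294, 0.7136, 0.0509, -0.0365], [0.2294, 0.5689, -0.6181, 0.0881], [0.4588, -0.3279, -0.5880, -0.1836], [-0.6882, -0.2411, -0.4747, 0.4854], [-0.4588, -0.0386, -0.2104, -0.8495]], R = [[4.3589, 3.9001, 2.2942, -0.6882], [0.0000, 5.4580, 1.8418, -5.7376], [0.0000, 0.0000, 4.1647, 1.4759], [0.0000, 0.0000, 0.0000, 3.7984]]

e_1 = a_1/‖a_1‖ = (-1, 1, 2, -3, -2)/4.3589 = (-0.2294, 0.2294, 0.4588, -0.6882, -0.4588).
r_{12} = e_1·a_2 = 3.9001.
u_2 = a_2 − 3.9001·e_1 = (3.8947, 3.1053, -1.7895, -1.3158, -0.2105).
‖u_2‖ = 5.4580, so e_2 = (0.7136, 0.5689, -0.3279, -0.2411, -0.0386).
r_{13} = e_1·a_3 = 2.2942; r_{23} = e_2·a_3 = 1.8418.
u_3 = a_3 − 2.2942·e_1 − 1.8418·e_2 = (0.2120, -2.5742, -2.4488, -1.9770, -0.8763).
‖u_3‖ = 4.1647, so e_3 = (0.0509, -0.6181, -0.5880, -0.4747, -0.2104).
r_{14} = e_1·a_4 = -0.6882; r_{24} = e_2·a_4 = -5.7376; r_{34} = e_3·a_4 = 1.4759.
u_4 = a_4 + 0.6882·e_1 + 5.7376·e_2 − 1.4759·e_3 = (-0.1387, 0.3345, -0.6976, 1.8437, -3.2265).
‖u_4‖ = 3.7984, so e_4 = (-0.0365, 0.0881, -0.1836, 0.4854, -0.8495).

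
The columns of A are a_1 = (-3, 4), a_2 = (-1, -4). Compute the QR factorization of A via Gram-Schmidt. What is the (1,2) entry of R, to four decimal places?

r_{12} = -2.6000

a_1 = (-3, 4); ‖a_1‖ = 5.0000, so e_1 = (-0.6000, 0.8000).
r_{12} = e_1·a_2 = -2.6000.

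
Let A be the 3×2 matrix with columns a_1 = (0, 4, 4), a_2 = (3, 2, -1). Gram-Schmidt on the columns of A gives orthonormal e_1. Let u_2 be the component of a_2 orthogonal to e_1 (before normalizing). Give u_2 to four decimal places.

e_1 = a_1/‖a_1‖ = (0, 4, 4)/5.6569 = (0.0000, 0.7071, 0.7071).
r_{12} = e_1·a_2 = 0.7071.
u_2 = a_2 − 0.7071·e_1 = (3.0000, 1.5000, -1.5000).

u_2 = (3.0000, 1.5000, -1.5000)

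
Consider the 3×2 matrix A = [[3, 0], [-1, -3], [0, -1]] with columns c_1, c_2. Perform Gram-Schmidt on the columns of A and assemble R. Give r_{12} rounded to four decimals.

r_{12} = 0.9487

c_1 = (3, -1, 0); ‖c_1‖ = 3.1623, so q_1 = (0.9487, -0.3162, 0.0000).
r_{12} = q_1·c_2 = 0.9487.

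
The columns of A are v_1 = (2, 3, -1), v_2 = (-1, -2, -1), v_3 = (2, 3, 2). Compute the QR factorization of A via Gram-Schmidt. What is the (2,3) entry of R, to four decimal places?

r_{23} = -2.8460

v_1 = (2, 3, -1); ‖v_1‖ = 3.7417, so e_1 = (0.5345, 0.8018, -0.2673).
e_1·v_2 = 0.5345·(-1) + 0.8018·(-2) + (-0.2673)·(-1) = -1.8708.
u_2 = v_2 + 1.8708·e_1 = (0.0000, -0.5000, -1.5000).
‖u_2‖ = 1.5811, so e_2 = (0.0000, -0.3162, -0.9487).
r_{23} = e_2·v_3 = -2.8460.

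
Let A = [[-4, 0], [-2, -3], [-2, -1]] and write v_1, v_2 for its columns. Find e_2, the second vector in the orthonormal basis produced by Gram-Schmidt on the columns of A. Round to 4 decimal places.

e_2 = (0.4924, -0.8616, -0.1231)

v_1 = (-4, -2, -2); ‖v_1‖ = 4.8990, so e_1 = (-0.8165, -0.4082, -0.4082).
e_1·v_2 = (-0.8165)·0 + (-0.4082)·(-3) + (-0.4082)·(-1) = 1.6330.
u_2 = v_2 − 1.6330·e_1 = (1.3333, -2.3333, -0.3333).
‖u_2‖ = 2.7080, so e_2 = (0.4924, -0.8616, -0.1231).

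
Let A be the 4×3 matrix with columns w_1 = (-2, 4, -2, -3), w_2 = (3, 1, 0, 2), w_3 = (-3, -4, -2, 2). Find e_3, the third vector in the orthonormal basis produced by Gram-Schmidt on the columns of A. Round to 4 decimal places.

w_1 = (-2, 4, -2, -3); ‖w_1‖ = 5.7446, so e_1 = (-0.3482, 0.6963, -0.3482, -0.5222).
e_1·w_2 = (-0.3482)·3 + 0.6963·1 + (-0.3482)·0 + (-0.5222)·2 = -1.3926.
u_2 = w_2 + 1.3926·e_1 = (2.5152, 1.9697, -0.4848, 1.2727).
‖u_2‖ = 3.4728, so e_2 = (0.7242, 0.5672, -0.1396, 0.3665).
e_1·w_3 = (-0.3482)·(-3) + 0.6963·(-4) + (-0.3482)·(-2) + (-0.5222)·2 = -2.0889; e_2·w_3 = 0.7242·(-3) + 0.5672·(-4) + (-0.1396)·(-2) + 0.3665·2 = -3.4292.
u_3 = w_3 + 2.0889·e_1 + 3.4292·e_2 = (-1.2437, -0.6005, -3.2060, 2.1658).
‖u_3‖ = 4.1081, so e_3 = (-0.3027, -0.1462, -0.7804, 0.5272).

e_3 = (-0.3027, -0.1462, -0.7804, 0.5272)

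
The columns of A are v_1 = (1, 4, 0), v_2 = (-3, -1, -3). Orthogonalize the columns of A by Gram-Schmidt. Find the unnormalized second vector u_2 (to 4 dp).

q_1 = v_1/‖v_1‖ = (1, 4, 0)/4.1231 = (0.2425, 0.9701, 0.0000).
r_{12} = q_1·v_2 = -1.6977.
u_2 = v_2 + 1.6977·q_1 = (-2.5882, 0.6471, -3.0000).

u_2 = (-2.5882, 0.6471, -3.0000)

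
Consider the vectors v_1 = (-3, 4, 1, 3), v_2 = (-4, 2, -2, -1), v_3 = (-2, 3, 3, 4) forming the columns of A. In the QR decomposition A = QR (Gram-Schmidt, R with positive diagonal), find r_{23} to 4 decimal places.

r_{23} = -2.3536

v_1 = (-3, 4, 1, 3); ‖v_1‖ = 5.9161, so e_1 = (-0.5071, 0.6761, 0.1690, 0.5071).
e_1·v_2 = (-0.5071)·(-4) + 0.6761·2 + 0.1690·(-2) + 0.5071·(-1) = 2.5355.
u_2 = v_2 − 2.5355·e_1 = (-2.7143, 0.2857, -2.4286, -2.2857).
‖u_2‖ = 4.3095, so e_2 = (-0.6298, 0.0663, -0.5635, -0.5304).
r_{23} = e_2·v_3 = -2.3536.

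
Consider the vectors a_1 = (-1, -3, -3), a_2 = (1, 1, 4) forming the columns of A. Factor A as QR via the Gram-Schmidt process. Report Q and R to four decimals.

Q = [[-0.2294, 0.0742], [-0.6882, -0.7174], [-0.6882, 0.6927]], R = [[4.3589, -3.6707], [0.0000, 2.1275]]

a_1 = (-1, -3, -3); ‖a_1‖ = 4.3589, so q_1 = (-0.2294, -0.6882, -0.6882).
q_1·a_2 = (-0.2294)·1 + (-0.6882)·1 + (-0.6882)·4 = -3.6707.
u_2 = a_2 + 3.6707·q_1 = (0.1579, -1.5263, 1.4737).
‖u_2‖ = 2.1275, so q_2 = (0.0742, -0.7174, 0.6927).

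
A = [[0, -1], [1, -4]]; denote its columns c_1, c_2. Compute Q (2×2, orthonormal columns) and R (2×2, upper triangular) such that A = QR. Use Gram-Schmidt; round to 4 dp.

Q = [[0.0000, -1.0000], [1.0000, 0.0000]], R = [[1.0000, -4.0000], [0.0000, 1.0000]]

q_1 = c_1/‖c_1‖ = (0, 1)/1.0000 = (0.0000, 1.0000).
r_{12} = q_1·c_2 = -4.0000.
u_2 = c_2 + 4.0000·q_1 = (-1.0000, 0.0000).
‖u_2‖ = 1.0000, so q_2 = (-1.0000, 0.0000).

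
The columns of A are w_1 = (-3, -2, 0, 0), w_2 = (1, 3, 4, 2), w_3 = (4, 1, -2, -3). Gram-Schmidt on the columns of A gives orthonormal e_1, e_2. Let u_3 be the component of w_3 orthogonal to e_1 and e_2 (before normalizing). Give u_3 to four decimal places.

u_3 = (0.0129, -0.0194, 0.8091, -1.5955)

w_1 = (-3, -2, 0, 0); ‖w_1‖ = 3.6056, so e_1 = (-0.8321, -0.5547, 0.0000, 0.0000).
e_1·w_2 = (-0.8321)·1 + (-0.5547)·3 + 0.0000·4 + 0.0000·2 = -2.4962.
u_2 = w_2 + 2.4962·e_1 = (-1.0769, 1.6154, 4.0000, 2.0000).
‖u_2‖ = 4.8754, so e_2 = (-0.2209, 0.3313, 0.8205, 0.4102).
e_1·w_3 = (-0.8321)·4 + (-0.5547)·1 + 0.0000·(-2) + 0.0000·(-3) = -3.8829; e_2·w_3 = (-0.2209)·4 + 0.3313·1 + 0.8205·(-2) + 0.4102·(-3) = -3.4238.
u_3 = w_3 + 3.8829·e_1 + 3.4238·e_2 = (0.0129, -0.0194, 0.8091, -1.5955).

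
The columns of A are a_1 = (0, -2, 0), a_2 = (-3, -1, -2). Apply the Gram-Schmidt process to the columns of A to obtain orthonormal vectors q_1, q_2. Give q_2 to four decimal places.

q_2 = (-0.8321, 0.0000, -0.5547)

a_1 = (0, -2, 0); ‖a_1‖ = 2.0000, so q_1 = (0.0000, -1.0000, 0.0000).
q_1·a_2 = 0.0000·(-3) + (-1.0000)·(-1) + 0.0000·(-2) = 1.0000.
u_2 = a_2 − 1.0000·q_1 = (-3.0000, 0.0000, -2.0000).
‖u_2‖ = 3.6056, so q_2 = (-0.8321, 0.0000, -0.5547).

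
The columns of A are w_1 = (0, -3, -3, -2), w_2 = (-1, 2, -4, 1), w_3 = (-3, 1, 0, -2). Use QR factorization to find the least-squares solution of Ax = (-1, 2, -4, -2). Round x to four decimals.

x = (0.2978, 0.7465, 0.4616)

w_1 = (0, -3, -3, -2); ‖w_1‖ = 4.6904, so e_1 = (0.0000, -0.6396, -0.6396, -0.4264).
e_1·w_2 = 0.0000·(-1) + (-0.6396)·2 + (-0.6396)·(-4) + (-0.4264)·1 = 0.8528.
u_2 = w_2 − 0.8528·e_1 = (-1.0000, 2.5455, -3.4545, 1.3636).
‖u_2‖ = 4.6122, so e_2 = (-0.2168, 0.5519, -0.7490, 0.2957).
e_1·w_3 = 0.0000·(-3) + (-0.6396)·1 + (-0.6396)·0 + (-0.4264)·(-2) = 0.2132; e_2·w_3 = (-0.2168)·(-3) + 0.5519·1 + (-0.7490)·0 + 0.2957·(-2) = 0.6110.
u_3 = w_3 − 0.2132·e_1 − 0.6110·e_2 = (-2.8675, 0.7991, 0.5940, -2.0897).
‖u_3‖ = 3.6853, so e_3 = (-0.7781, 0.2168, 0.1612, -0.5671).
Qᵀb = (2.1320, 3.7253, 1.7012).
Back-substitute: x_3 = 1.7012/3.6853 = 0.4616.
x_2 = (3.7253 − 0.6110·0.4616)/4.6122 = 0.7465.
x_1 = (2.1320 − 0.8528·0.7465 − 0.2132·0.4616)/4.6904 = 0.2978.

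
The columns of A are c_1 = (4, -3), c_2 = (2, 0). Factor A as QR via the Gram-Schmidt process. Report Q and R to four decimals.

c_1 = (4, -3); ‖c_1‖ = 5.0000, so q_1 = (0.8000, -0.6000).
q_1·c_2 = 0.8000·2 + (-0.6000)·0 = 1.6000.
u_2 = c_2 − 1.6000·q_1 = (0.7200, 0.9600).
‖u_2‖ = 1.2000, so q_2 = (0.6000, 0.8000).

Q = [[0.8000, 0.6000], [-0.6000, 0.8000]], R = [[5.0000, 1.6000], [0.0000, 1.2000]]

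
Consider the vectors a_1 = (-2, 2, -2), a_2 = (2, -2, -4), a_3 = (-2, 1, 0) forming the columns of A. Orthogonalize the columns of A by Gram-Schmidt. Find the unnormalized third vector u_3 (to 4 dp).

a_1 = (-2, 2, -2); ‖a_1‖ = 3.4641, so q_1 = (-0.5774, 0.5774, -0.5774).
q_1·a_2 = (-0.5774)·2 + 0.5774·(-2) + (-0.5774)·(-4) = 0.0000.
u_2 = a_2 + 0.0000·q_1 = (2.0000, -2.0000, -4.0000).
‖u_2‖ = 4.8990, so q_2 = (0.4082, -0.4082, -0.8165).
q_1·a_3 = (-0.5774)·(-2) + 0.5774·1 + (-0.5774)·0 = 1.7321; q_2·a_3 = 0.4082·(-2) + (-0.4082)·1 + (-0.8165)·0 = -1.2247.
u_3 = a_3 − 1.7321·q_1 + 1.2247·q_2 = (-0.5000, -0.5000, 0.0000).

u_3 = (-0.5000, -0.5000, 0.0000)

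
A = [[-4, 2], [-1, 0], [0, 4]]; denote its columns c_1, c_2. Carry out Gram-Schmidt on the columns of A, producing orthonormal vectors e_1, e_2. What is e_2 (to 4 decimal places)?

e_1 = c_1/‖c_1‖ = (-4, -1, 0)/4.1231 = (-0.9701, -0.2425, 0.0000).
r_{12} = e_1·c_2 = -1.9403.
u_2 = c_2 + 1.9403·e_1 = (0.1176, -0.4706, 4.0000).
‖u_2‖ = 4.0293, so e_2 = (0.0292, -0.1168, 0.9927).

e_2 = (0.0292, -0.1168, 0.9927)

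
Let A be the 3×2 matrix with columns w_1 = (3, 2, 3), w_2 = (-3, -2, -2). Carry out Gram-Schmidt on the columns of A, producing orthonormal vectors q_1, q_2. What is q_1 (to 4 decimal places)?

w_1 = (3, 2, 3); ‖w_1‖ = 4.6904, so q_1 = (0.6396, 0.4264, 0.6396).

q_1 = (0.6396, 0.4264, 0.6396)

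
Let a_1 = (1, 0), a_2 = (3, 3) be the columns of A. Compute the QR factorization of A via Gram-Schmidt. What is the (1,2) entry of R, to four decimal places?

q_1 = a_1/‖a_1‖ = (1, 0)/1.0000 = (1.0000, 0.0000).
r_{12} = q_1·a_2 = 3.0000.

r_{12} = 3.0000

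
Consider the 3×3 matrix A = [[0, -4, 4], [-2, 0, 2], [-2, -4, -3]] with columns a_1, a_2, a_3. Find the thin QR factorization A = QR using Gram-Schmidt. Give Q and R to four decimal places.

e_1 = a_1/‖a_1‖ = (0, -2, -2)/2.8284 = (0.0000, -0.7071, -0.7071).
r_{12} = e_1·a_2 = 2.8284.
u_2 = a_2 − 2.8284·e_1 = (-4.0000, 2.0000, -2.0000).
‖u_2‖ = 4.8990, so e_2 = (-0.8165, 0.4082, -0.4082).
r_{13} = e_1·a_3 = 0.7071; r_{23} = e_2·a_3 = -1.2247.
u_3 = a_3 − 0.7071·e_1 + 1.2247·e_2 = (3.0000, 3.0000, -3.0000).
‖u_3‖ = 5.1962, so e_3 = (0.5774, 0.5774, -0.5774).

Q = [[0.0000, -0.8165, 0.5774], [-0.7071, 0.4082, 0.5774], [-0.7071, -0.4082, -0.5774]], R = [[2.8284, 2.8284, 0.7071], [0.0000, 4.8990, -1.2247], [0.0000, 0.0000, 5.1962]]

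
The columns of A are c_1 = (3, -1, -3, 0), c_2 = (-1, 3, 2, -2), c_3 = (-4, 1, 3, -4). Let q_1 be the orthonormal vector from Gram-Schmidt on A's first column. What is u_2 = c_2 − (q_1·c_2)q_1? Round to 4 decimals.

c_1 = (3, -1, -3, 0); ‖c_1‖ = 4.3589, so q_1 = (0.6882, -0.2294, -0.6882, 0.0000).
q_1·c_2 = 0.6882·(-1) + (-0.2294)·3 + (-0.6882)·2 + 0.0000·(-2) = -2.7530.
u_2 = c_2 + 2.7530·q_1 = (0.8947, 2.3684, 0.1053, -2.0000).

u_2 = (0.8947, 2.3684, 0.1053, -2.0000)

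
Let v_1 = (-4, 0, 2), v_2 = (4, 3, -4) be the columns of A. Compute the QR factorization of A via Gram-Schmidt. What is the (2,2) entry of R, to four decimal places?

r_{22} = 3.4928

v_1 = (-4, 0, 2); ‖v_1‖ = 4.4721, so e_1 = (-0.8944, 0.0000, 0.4472).
e_1·v_2 = (-0.8944)·4 + 0.0000·3 + 0.4472·(-4) = -5.3666.
u_2 = v_2 + 5.3666·e_1 = (-0.8000, 3.0000, -1.6000).
r_{22} = ‖u_2‖ = 3.4928.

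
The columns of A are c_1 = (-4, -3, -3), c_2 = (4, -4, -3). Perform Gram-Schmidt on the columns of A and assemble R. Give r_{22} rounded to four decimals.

r_{22} = 6.3454

q_1 = c_1/‖c_1‖ = (-4, -3, -3)/5.8310 = (-0.6860, -0.5145, -0.5145).
r_{12} = q_1·c_2 = 0.8575.
u_2 = c_2 − 0.8575·q_1 = (4.5882, -3.5588, -2.5588).
r_{22} = ‖u_2‖ = 6.3454.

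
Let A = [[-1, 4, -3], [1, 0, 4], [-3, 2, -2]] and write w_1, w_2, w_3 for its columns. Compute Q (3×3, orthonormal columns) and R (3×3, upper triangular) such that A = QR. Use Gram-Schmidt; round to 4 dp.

w_1 = (-1, 1, -3); ‖w_1‖ = 3.3166, so q_1 = (-0.3015, 0.3015, -0.9045).
q_1·w_2 = (-0.3015)·4 + 0.3015·0 + (-0.9045)·2 = -3.0151.
u_2 = w_2 + 3.0151·q_1 = (3.0909, 0.9091, -0.7273).
‖u_2‖ = 3.3029, so q_2 = (0.9358, 0.2752, -0.2202).
q_1·w_3 = (-0.3015)·(-3) + 0.3015·4 + (-0.9045)·(-2) = 3.9196; q_2·w_3 = 0.9358·(-3) + 0.2752·4 + (-0.2202)·(-2) = -1.2661.
u_3 = w_3 − 3.9196·q_1 + 1.2661·q_2 = (-0.6333, 3.1667, 1.2667).
‖u_3‖ = 3.4689, so q_3 = (-0.1826, 0.9129, 0.3651).

Q = [[-0.3015, 0.9358, -0.1826], [0.3015, 0.2752, 0.9129], [-0.9045, -0.2202, 0.3651]], R = [[3.3166, -3.0151, 3.9196], [0.0000, 3.3029, -1.2661], [0.0000, 0.0000, 3.4689]]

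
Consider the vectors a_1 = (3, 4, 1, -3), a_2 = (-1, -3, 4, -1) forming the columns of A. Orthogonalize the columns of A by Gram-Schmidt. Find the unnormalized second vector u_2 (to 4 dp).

u_2 = (-0.3143, -2.0857, 4.2286, -1.6857)

a_1 = (3, 4, 1, -3); ‖a_1‖ = 5.9161, so e_1 = (0.5071, 0.6761, 0.1690, -0.5071).
e_1·a_2 = 0.5071·(-1) + 0.6761·(-3) + 0.1690·4 + (-0.5071)·(-1) = -1.3522.
u_2 = a_2 + 1.3522·e_1 = (-0.3143, -2.0857, 4.2286, -1.6857).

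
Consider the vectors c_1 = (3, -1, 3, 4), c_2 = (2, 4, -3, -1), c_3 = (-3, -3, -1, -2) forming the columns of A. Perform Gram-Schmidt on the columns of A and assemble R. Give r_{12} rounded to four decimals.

r_{12} = -1.8593

c_1 = (3, -1, 3, 4); ‖c_1‖ = 5.9161, so q_1 = (0.5071, -0.1690, 0.5071, 0.6761).
r_{12} = q_1·c_2 = -1.8593.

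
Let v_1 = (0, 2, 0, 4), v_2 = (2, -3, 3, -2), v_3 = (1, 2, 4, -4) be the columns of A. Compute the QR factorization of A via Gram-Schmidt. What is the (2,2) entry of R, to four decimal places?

r_{22} = 4.0249

q_1 = v_1/‖v_1‖ = (0, 2, 0, 4)/4.4721 = (0.0000, 0.4472, 0.0000, 0.8944).
r_{12} = q_1·v_2 = -3.1305.
u_2 = v_2 + 3.1305·q_1 = (2.0000, -1.6000, 3.0000, 0.8000).
r_{22} = ‖u_2‖ = 4.0249.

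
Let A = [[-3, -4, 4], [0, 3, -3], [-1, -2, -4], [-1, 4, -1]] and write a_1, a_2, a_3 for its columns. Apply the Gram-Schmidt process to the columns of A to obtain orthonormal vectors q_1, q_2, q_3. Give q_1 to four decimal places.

a_1 = (-3, 0, -1, -1); ‖a_1‖ = 3.3166, so q_1 = (-0.9045, 0.0000, -0.3015, -0.3015).

q_1 = (-0.9045, 0.0000, -0.3015, -0.3015)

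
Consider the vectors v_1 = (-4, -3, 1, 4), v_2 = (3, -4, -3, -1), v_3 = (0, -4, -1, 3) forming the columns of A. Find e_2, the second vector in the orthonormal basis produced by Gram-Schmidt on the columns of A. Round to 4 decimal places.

e_2 = (0.4011, -0.7736, -0.4871, -0.0573)

e_1 = v_1/‖v_1‖ = (-4, -3, 1, 4)/6.4807 = (-0.6172, -0.4629, 0.1543, 0.6172).
r_{12} = e_1·v_2 = -1.0801.
u_2 = v_2 + 1.0801·e_1 = (2.3333, -4.5000, -2.8333, -0.3333).
‖u_2‖ = 5.8166, so e_2 = (0.4011, -0.7736, -0.4871, -0.0573).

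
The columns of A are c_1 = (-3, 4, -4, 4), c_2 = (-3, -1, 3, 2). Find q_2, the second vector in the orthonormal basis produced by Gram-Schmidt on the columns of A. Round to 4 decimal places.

c_1 = (-3, 4, -4, 4); ‖c_1‖ = 7.5498, so q_1 = (-0.3974, 0.5298, -0.5298, 0.5298).
q_1·c_2 = (-0.3974)·(-3) + 0.5298·(-1) + (-0.5298)·3 + 0.5298·2 = 0.1325.
u_2 = c_2 − 0.1325·q_1 = (-2.9474, -1.0702, 3.0702, 1.9298).
‖u_2‖ = 4.7940, so q_2 = (-0.6148, -0.2232, 0.6404, 0.4025).

q_2 = (-0.6148, -0.2232, 0.6404, 0.4025)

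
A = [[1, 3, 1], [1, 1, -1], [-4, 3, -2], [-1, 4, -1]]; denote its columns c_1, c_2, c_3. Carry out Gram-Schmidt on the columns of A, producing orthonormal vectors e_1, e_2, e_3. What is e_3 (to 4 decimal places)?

e_1 = c_1/‖c_1‖ = (1, 1, -4, -1)/4.3589 = (0.2294, 0.2294, -0.9177, -0.2294).
r_{12} = e_1·c_2 = -2.7530.
u_2 = c_2 + 2.7530·e_1 = (3.6316, 1.6316, 0.4737, 3.3684).
‖u_2‖ = 5.2365, so e_2 = (0.6935, 0.3116, 0.0905, 0.6433).
r_{13} = e_1·c_3 = 2.0647; r_{23} = e_2·c_3 = -0.4422.
u_3 = c_3 − 2.0647·e_1 + 0.4422·e_2 = (0.8330, -1.3359, -0.0653, -0.2418).
‖u_3‖ = 1.5941, so e_3 = (0.5225, -0.8380, -0.0409, -0.1517).

e_3 = (0.5225, -0.8380, -0.0409, -0.1517)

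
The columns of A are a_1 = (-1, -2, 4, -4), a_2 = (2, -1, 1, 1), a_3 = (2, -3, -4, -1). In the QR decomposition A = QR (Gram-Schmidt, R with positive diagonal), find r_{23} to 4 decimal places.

r_{23} = 0.7559

a_1 = (-1, -2, 4, -4); ‖a_1‖ = 6.0828, so e_1 = (-0.1644, -0.3288, 0.6576, -0.6576).
e_1·a_2 = (-0.1644)·2 + (-0.3288)·(-1) + 0.6576·1 + (-0.6576)·1 = 0.0000.
u_2 = a_2 + 0.0000·e_1 = (2.0000, -1.0000, 1.0000, 1.0000).
‖u_2‖ = 2.6458, so e_2 = (0.7559, -0.3780, 0.3780, 0.3780).
r_{23} = e_2·a_3 = 0.7559.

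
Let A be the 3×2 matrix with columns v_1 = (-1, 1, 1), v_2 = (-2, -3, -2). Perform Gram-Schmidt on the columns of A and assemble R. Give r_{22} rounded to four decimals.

r_{22} = 3.7417

v_1 = (-1, 1, 1); ‖v_1‖ = 1.7321, so q_1 = (-0.5774, 0.5774, 0.5774).
q_1·v_2 = (-0.5774)·(-2) + 0.5774·(-3) + 0.5774·(-2) = -1.7321.
u_2 = v_2 + 1.7321·q_1 = (-3.0000, -2.0000, -1.0000).
r_{22} = ‖u_2‖ = 3.7417.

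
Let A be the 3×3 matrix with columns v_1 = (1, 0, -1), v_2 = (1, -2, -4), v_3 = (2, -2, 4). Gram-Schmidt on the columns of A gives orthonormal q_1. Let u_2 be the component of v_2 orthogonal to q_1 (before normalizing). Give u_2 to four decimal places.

q_1 = v_1/‖v_1‖ = (1, 0, -1)/1.4142 = (0.7071, 0.0000, -0.7071).
r_{12} = q_1·v_2 = 3.5355.
u_2 = v_2 − 3.5355·q_1 = (-1.5000, -2.0000, -1.5000).

u_2 = (-1.5000, -2.0000, -1.5000)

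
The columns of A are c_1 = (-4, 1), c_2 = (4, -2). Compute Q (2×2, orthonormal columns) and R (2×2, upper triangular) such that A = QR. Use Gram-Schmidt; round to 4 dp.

Q = [[-0.9701, -0.2425], [0.2425, -0.9701]], R = [[4.1231, -4.3656], [0.0000, 0.9701]]

e_1 = c_1/‖c_1‖ = (-4, 1)/4.1231 = (-0.9701, 0.2425).
r_{12} = e_1·c_2 = -4.3656.
u_2 = c_2 + 4.3656·e_1 = (-0.2353, -0.9412).
‖u_2‖ = 0.9701, so e_2 = (-0.2425, -0.9701).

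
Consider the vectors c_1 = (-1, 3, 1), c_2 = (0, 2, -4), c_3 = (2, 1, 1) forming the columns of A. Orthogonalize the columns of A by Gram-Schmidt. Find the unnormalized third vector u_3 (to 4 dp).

q_1 = c_1/‖c_1‖ = (-1, 3, 1)/3.3166 = (-0.3015, 0.9045, 0.3015).
r_{12} = q_1·c_2 = 0.6030.
u_2 = c_2 − 0.6030·q_1 = (0.1818, 1.4545, -4.1818).
‖u_2‖ = 4.4313, so q_2 = (0.0410, 0.3282, -0.9437).
r_{13} = q_1·c_3 = 0.6030; r_{23} = q_2·c_3 = -0.5334.
u_3 = c_3 − 0.6030·q_1 + 0.5334·q_2 = (2.2037, 0.6296, 0.3148).

u_3 = (2.2037, 0.6296, 0.3148)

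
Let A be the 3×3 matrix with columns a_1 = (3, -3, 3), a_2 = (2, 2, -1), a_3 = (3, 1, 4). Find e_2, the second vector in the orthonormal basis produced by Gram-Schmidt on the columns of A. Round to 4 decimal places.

e_1 = a_1/‖a_1‖ = (3, -3, 3)/5.1962 = (0.5774, -0.5774, 0.5774).
r_{12} = e_1·a_2 = -0.5774.
u_2 = a_2 + 0.5774·e_1 = (2.3333, 1.6667, -0.6667).
‖u_2‖ = 2.9439, so e_2 = (0.7926, 0.5661, -0.2265).

e_2 = (0.7926, 0.5661, -0.2265)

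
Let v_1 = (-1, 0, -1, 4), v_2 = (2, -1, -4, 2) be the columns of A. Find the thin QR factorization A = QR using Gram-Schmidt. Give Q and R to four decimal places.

Q = [[-0.2357, 0.5795], [0.0000, -0.2268], [-0.2357, -0.7811], [0.9428, -0.0504]], R = [[4.2426, 2.3570], [0.0000, 4.4096]]

v_1 = (-1, 0, -1, 4); ‖v_1‖ = 4.2426, so e_1 = (-0.2357, 0.0000, -0.2357, 0.9428).
e_1·v_2 = (-0.2357)·2 + 0.0000·(-1) + (-0.2357)·(-4) + 0.9428·2 = 2.3570.
u_2 = v_2 − 2.3570·e_1 = (2.5556, -1.0000, -3.4444, -0.2222).
‖u_2‖ = 4.4096, so e_2 = (0.5795, -0.2268, -0.7811, -0.0504).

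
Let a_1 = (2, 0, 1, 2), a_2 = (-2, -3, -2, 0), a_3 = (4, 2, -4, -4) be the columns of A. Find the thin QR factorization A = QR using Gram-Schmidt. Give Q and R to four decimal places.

a_1 = (2, 0, 1, 2); ‖a_1‖ = 3.0000, so e_1 = (0.6667, 0.0000, 0.3333, 0.6667).
e_1·a_2 = 0.6667·(-2) + 0.0000·(-3) + 0.3333·(-2) + 0.6667·0 = -2.0000.
u_2 = a_2 + 2.0000·e_1 = (-0.6667, -3.0000, -1.3333, 1.3333).
‖u_2‖ = 3.6056, so e_2 = (-0.1849, -0.8321, -0.3698, 0.3698).
e_1·a_3 = 0.6667·4 + 0.0000·2 + 0.3333·(-4) + 0.6667·(-4) = -1.3333; e_2·a_3 = (-0.1849)·4 + (-0.8321)·2 + (-0.3698)·(-4) + 0.3698·(-4) = -2.4037.
u_3 = a_3 + 1.3333·e_1 + 2.4037·e_2 = (4.4444, 0.0000, -4.4444, -2.2222).
‖u_3‖ = 6.6667, so e_3 = (0.6667, 0.0000, -0.6667, -0.3333).

Q = [[0.6667, -0.1849, 0.6667], [0.0000, -0.8321, 0.0000], [0.3333, -0.3698, -0.6667], [0.6667, 0.3698, -0.3333]], R = [[3.0000, -2.0000, -1.3333], [0.0000, 3.6056, -2.4037], [0.0000, 0.0000, 6.6667]]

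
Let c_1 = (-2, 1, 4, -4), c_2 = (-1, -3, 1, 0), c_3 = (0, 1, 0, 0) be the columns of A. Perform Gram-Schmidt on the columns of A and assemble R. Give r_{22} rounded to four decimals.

e_1 = c_1/‖c_1‖ = (-2, 1, 4, -4)/6.0828 = (-0.3288, 0.1644, 0.6576, -0.6576).
r_{12} = e_1·c_2 = 0.4932.
u_2 = c_2 − 0.4932·e_1 = (-0.8378, -3.0811, 0.6757, 0.3243).
r_{22} = ‖u_2‖ = 3.2797.

r_{22} = 3.2797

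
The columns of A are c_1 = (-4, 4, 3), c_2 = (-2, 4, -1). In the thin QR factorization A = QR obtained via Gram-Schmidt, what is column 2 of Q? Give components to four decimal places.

e_2 = (0.0152, 0.6096, -0.7925)

e_1 = c_1/‖c_1‖ = (-4, 4, 3)/6.4031 = (-0.6247, 0.6247, 0.4685).
r_{12} = e_1·c_2 = 3.2796.
u_2 = c_2 − 3.2796·e_1 = (0.0488, 1.9512, -2.5366).
‖u_2‖ = 3.2006, so e_2 = (0.0152, 0.6096, -0.7925).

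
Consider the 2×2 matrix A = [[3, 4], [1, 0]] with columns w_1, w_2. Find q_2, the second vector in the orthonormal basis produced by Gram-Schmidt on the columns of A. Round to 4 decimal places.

q_2 = (0.3162, -0.9487)

q_1 = w_1/‖w_1‖ = (3, 1)/3.1623 = (0.9487, 0.3162).
r_{12} = q_1·w_2 = 3.7947.
u_2 = w_2 − 3.7947·q_1 = (0.4000, -1.2000).
‖u_2‖ = 1.2649, so q_2 = (0.3162, -0.9487).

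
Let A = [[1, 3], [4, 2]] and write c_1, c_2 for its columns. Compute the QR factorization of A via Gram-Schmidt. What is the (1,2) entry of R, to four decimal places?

r_{12} = 2.6679

c_1 = (1, 4); ‖c_1‖ = 4.1231, so e_1 = (0.2425, 0.9701).
r_{12} = e_1·c_2 = 2.6679.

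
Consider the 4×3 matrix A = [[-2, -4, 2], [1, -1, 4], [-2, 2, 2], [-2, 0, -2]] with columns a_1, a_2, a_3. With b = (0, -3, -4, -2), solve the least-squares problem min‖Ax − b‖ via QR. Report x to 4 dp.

a_1 = (-2, 1, -2, -2); ‖a_1‖ = 3.6056, so q_1 = (-0.5547, 0.2774, -0.5547, -0.5547).
q_1·a_2 = (-0.5547)·(-4) + 0.2774·(-1) + (-0.5547)·2 + (-0.5547)·0 = 0.8321.
u_2 = a_2 − 0.8321·q_1 = (-3.5385, -1.2308, 2.4615, 0.4615).
‖u_2‖ = 4.5064, so q_2 = (-0.7852, -0.2731, 0.5462, 0.1024).
q_1·a_3 = (-0.5547)·2 + 0.2774·4 + (-0.5547)·2 + (-0.5547)·(-2) = 0.0000; q_2·a_3 = (-0.7852)·2 + (-0.2731)·4 + 0.5462·2 + 0.1024·(-2) = -1.7753.
u_3 = a_3 + 0.0000·q_1 + 1.7753·q_2 = (0.6061, 3.5152, 2.9697, -1.8182).
‖u_3‖ = 4.9848, so q_3 = (0.1216, 0.7052, 0.5957, -0.3647).
Qᵀb = (2.4962, -1.5704, -3.7690).
Back-substitute: x_3 = -3.7690/4.9848 = -0.7561.
x_2 = (-1.5704 + 1.7753·(-0.7561))/4.5064 = -0.6463.
x_1 = (2.4962 − 0.8321·(-0.6463) + 0.0000·(-0.7561))/3.6056 = 0.8415.

x = (0.8415, -0.6463, -0.7561)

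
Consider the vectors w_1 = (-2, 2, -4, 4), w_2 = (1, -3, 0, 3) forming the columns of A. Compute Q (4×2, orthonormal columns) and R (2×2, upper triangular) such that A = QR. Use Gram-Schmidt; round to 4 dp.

w_1 = (-2, 2, -4, 4); ‖w_1‖ = 6.3246, so e_1 = (-0.3162, 0.3162, -0.6325, 0.6325).
e_1·w_2 = (-0.3162)·1 + 0.3162·(-3) + (-0.6325)·0 + 0.6325·3 = 0.6325.
u_2 = w_2 − 0.6325·e_1 = (1.2000, -3.2000, 0.4000, 2.6000).
‖u_2‖ = 4.3128, so e_2 = (0.2782, -0.7420, 0.0927, 0.6029).

Q = [[-0.3162, 0.2782], [0.3162, -0.7420], [-0.6325, 0.0927], [0.6325, 0.6029]], R = [[6.3246, 0.6325], [0.0000, 4.3128]]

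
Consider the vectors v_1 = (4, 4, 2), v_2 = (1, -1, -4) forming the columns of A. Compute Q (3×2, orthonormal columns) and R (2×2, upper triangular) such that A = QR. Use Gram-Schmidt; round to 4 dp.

v_1 = (4, 4, 2); ‖v_1‖ = 6.0000, so e_1 = (0.6667, 0.6667, 0.3333).
e_1·v_2 = 0.6667·1 + 0.6667·(-1) + 0.3333·(-4) = -1.3333.
u_2 = v_2 + 1.3333·e_1 = (1.8889, -0.1111, -3.5556).
‖u_2‖ = 4.0277, so e_2 = (0.4690, -0.0276, -0.8828).

Q = [[0.6667, 0.4690], [0.6667, -0.0276], [0.3333, -0.8828]], R = [[6.0000, -1.3333], [0.0000, 4.0277]]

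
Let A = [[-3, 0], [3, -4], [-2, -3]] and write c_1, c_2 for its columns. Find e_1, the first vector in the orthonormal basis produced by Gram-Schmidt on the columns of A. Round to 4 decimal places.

e_1 = (-0.6396, 0.6396, -0.4264)

c_1 = (-3, 3, -2); ‖c_1‖ = 4.6904, so e_1 = (-0.6396, 0.6396, -0.4264).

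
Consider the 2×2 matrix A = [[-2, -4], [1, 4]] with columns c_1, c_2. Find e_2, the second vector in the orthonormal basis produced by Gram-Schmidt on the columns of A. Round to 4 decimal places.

e_2 = (0.4472, 0.8944)

c_1 = (-2, 1); ‖c_1‖ = 2.2361, so e_1 = (-0.8944, 0.4472).
e_1·c_2 = (-0.8944)·(-4) + 0.4472·4 = 5.3666.
u_2 = c_2 − 5.3666·e_1 = (0.8000, 1.6000).
‖u_2‖ = 1.7889, so e_2 = (0.4472, 0.8944).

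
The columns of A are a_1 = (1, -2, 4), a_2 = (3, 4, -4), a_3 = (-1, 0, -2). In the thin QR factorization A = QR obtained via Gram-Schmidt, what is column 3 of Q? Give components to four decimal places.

q_1 = a_1/‖a_1‖ = (1, -2, 4)/4.5826 = (0.2182, -0.4364, 0.8729).
r_{12} = q_1·a_2 = -4.5826.
u_2 = a_2 + 4.5826·q_1 = (4.0000, 2.0000, 0.0000).
‖u_2‖ = 4.4721, so q_2 = (0.8944, 0.4472, 0.0000).
r_{13} = q_1·a_3 = -1.9640; r_{23} = q_2·a_3 = -0.8944.
u_3 = a_3 + 1.9640·q_1 + 0.8944·q_2 = (0.2286, -0.4571, -0.2857).
‖u_3‖ = 0.5855, so q_3 = (0.3904, -0.7807, -0.4880).

q_3 = (0.3904, -0.7807, -0.4880)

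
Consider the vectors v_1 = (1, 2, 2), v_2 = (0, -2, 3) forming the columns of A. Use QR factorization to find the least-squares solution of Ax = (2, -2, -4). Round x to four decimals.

v_1 = (1, 2, 2); ‖v_1‖ = 3.0000, so e_1 = (0.3333, 0.6667, 0.6667).
e_1·v_2 = 0.3333·0 + 0.6667·(-2) + 0.6667·3 = 0.6667.
u_2 = v_2 − 0.6667·e_1 = (-0.2222, -2.4444, 2.5556).
‖u_2‖ = 3.5434, so e_2 = (-0.0627, -0.6899, 0.7212).
Qᵀb = (-3.3333, -1.6306).
Back-substitute: x_2 = -1.6306/3.5434 = -0.4602.
x_1 = (-3.3333 − 0.6667·(-0.4602))/3.0000 = -1.0088.

x = (-1.0088, -0.4602)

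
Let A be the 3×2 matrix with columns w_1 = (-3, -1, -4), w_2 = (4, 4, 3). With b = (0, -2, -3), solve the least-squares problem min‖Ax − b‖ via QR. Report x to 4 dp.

x = (0.3475, -0.1773)

w_1 = (-3, -1, -4); ‖w_1‖ = 5.0990, so e_1 = (-0.5883, -0.1961, -0.7845).
e_1·w_2 = (-0.5883)·4 + (-0.1961)·4 + (-0.7845)·3 = -5.4913.
u_2 = w_2 + 5.4913·e_1 = (0.7692, 2.9231, -1.3077).
‖u_2‖ = 3.2933, so e_2 = (0.2336, 0.8876, -0.3971).
Qᵀb = (2.7456, -0.5839).
Back-substitute: x_2 = -0.5839/3.2933 = -0.1773.
x_1 = (2.7456 + 5.4913·(-0.1773))/5.0990 = 0.3475.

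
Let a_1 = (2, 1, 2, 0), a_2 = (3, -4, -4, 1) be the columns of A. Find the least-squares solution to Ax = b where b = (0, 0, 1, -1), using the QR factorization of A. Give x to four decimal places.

x = (0.1579, -0.0965)

a_1 = (2, 1, 2, 0); ‖a_1‖ = 3.0000, so e_1 = (0.6667, 0.3333, 0.6667, 0.0000).
e_1·a_2 = 0.6667·3 + 0.3333·(-4) + 0.6667·(-4) + 0.0000·1 = -2.0000.
u_2 = a_2 + 2.0000·e_1 = (4.3333, -3.3333, -2.6667, 1.0000).
‖u_2‖ = 6.1644, so e_2 = (0.7030, -0.5407, -0.4326, 0.1622).
Qᵀb = (0.6667, -0.5948).
Back-substitute: x_2 = -0.5948/6.1644 = -0.0965.
x_1 = (0.6667 + 2.0000·(-0.0965))/3.0000 = 0.1579.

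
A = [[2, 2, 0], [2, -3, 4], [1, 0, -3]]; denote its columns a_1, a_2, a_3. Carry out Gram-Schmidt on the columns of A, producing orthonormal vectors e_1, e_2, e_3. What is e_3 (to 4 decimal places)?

e_3 = (0.2822, 0.1881, -0.9407)

a_1 = (2, 2, 1); ‖a_1‖ = 3.0000, so e_1 = (0.6667, 0.6667, 0.3333).
e_1·a_2 = 0.6667·2 + 0.6667·(-3) + 0.3333·0 = -0.6667.
u_2 = a_2 + 0.6667·e_1 = (2.4444, -2.5556, 0.2222).
‖u_2‖ = 3.5434, so e_2 = (0.6899, -0.7212, 0.0627).
e_1·a_3 = 0.6667·0 + 0.6667·4 + 0.3333·(-3) = 1.6667; e_2·a_3 = 0.6899·0 + (-0.7212)·4 + 0.0627·(-3) = -3.0730.
u_3 = a_3 − 1.6667·e_1 + 3.0730·e_2 = (1.0088, 0.6726, -3.3628).
‖u_3‖ = 3.5747, so e_3 = (0.2822, 0.1881, -0.9407).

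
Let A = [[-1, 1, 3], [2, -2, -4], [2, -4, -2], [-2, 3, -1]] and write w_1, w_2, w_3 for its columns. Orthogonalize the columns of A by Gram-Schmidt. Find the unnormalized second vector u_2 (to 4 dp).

u_2 = (-0.4615, 0.9231, -1.0769, 0.0769)

w_1 = (-1, 2, 2, -2); ‖w_1‖ = 3.6056, so e_1 = (-0.2774, 0.5547, 0.5547, -0.5547).
e_1·w_2 = (-0.2774)·1 + 0.5547·(-2) + 0.5547·(-4) + (-0.5547)·3 = -5.2697.
u_2 = w_2 + 5.2697·e_1 = (-0.4615, 0.9231, -1.0769, 0.0769).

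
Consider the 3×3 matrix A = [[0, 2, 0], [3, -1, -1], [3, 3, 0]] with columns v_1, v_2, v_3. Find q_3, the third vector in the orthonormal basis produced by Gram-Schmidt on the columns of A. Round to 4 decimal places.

q_3 = (-0.8165, -0.4082, 0.4082)

v_1 = (0, 3, 3); ‖v_1‖ = 4.2426, so q_1 = (0.0000, 0.7071, 0.7071).
q_1·v_2 = 0.0000·2 + 0.7071·(-1) + 0.7071·3 = 1.4142.
u_2 = v_2 − 1.4142·q_1 = (2.0000, -2.0000, 2.0000).
‖u_2‖ = 3.4641, so q_2 = (0.5774, -0.5774, 0.5774).
q_1·v_3 = 0.0000·0 + 0.7071·(-1) + 0.7071·0 = -0.7071; q_2·v_3 = 0.5774·0 + (-0.5774)·(-1) + 0.5774·0 = 0.5774.
u_3 = v_3 + 0.7071·q_1 − 0.5774·q_2 = (-0.3333, -0.1667, 0.1667).
‖u_3‖ = 0.4082, so q_3 = (-0.8165, -0.4082, 0.4082).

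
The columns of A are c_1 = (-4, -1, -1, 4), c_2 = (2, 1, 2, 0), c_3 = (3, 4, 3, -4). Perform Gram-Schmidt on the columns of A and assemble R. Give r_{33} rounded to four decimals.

e_1 = c_1/‖c_1‖ = (-4, -1, -1, 4)/5.8310 = (-0.6860, -0.1715, -0.1715, 0.6860).
r_{12} = e_1·c_2 = -1.8865.
u_2 = c_2 + 1.8865·e_1 = (0.7059, 0.6765, 1.6765, 1.2941).
‖u_2‖ = 2.3326, so e_2 = (0.3026, 0.2900, 0.7187, 0.5548).
r_{13} = e_1·c_3 = -6.0025; r_{23} = e_2·c_3 = 2.0048.
u_3 = c_3 + 6.0025·e_1 − 2.0048·e_2 = (-1.7243, 2.3892, 0.5297, -0.9946).
r_{33} = ‖u_3‖ = 3.1546.

r_{33} = 3.1546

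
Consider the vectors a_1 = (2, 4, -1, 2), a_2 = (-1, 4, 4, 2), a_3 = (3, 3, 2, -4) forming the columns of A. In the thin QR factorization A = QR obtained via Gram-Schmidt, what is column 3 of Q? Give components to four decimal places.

q_3 = (0.4562, 0.2455, 0.2737, -0.8104)

q_1 = a_1/‖a_1‖ = (2, 4, -1, 2)/5.0000 = (0.4000, 0.8000, -0.2000, 0.4000).
r_{12} = q_1·a_2 = 2.8000.
u_2 = a_2 − 2.8000·q_1 = (-2.1200, 1.7600, 4.5600, 0.8800).
‖u_2‖ = 5.4000, so q_2 = (-0.3926, 0.3259, 0.8444, 0.1630).
r_{13} = q_1·a_3 = 1.6000; r_{23} = q_2·a_3 = 0.8370.
u_3 = a_3 − 1.6000·q_1 − 0.8370·q_2 = (2.6886, 1.4472, 1.6132, -4.7764).
‖u_3‖ = 5.8940, so q_3 = (0.4562, 0.2455, 0.2737, -0.8104).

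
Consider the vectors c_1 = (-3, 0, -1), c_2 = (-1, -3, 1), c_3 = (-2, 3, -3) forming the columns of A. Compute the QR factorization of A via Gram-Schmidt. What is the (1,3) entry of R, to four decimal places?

c_1 = (-3, 0, -1); ‖c_1‖ = 3.1623, so e_1 = (-0.9487, 0.0000, -0.3162).
r_{13} = e_1·c_3 = 2.8460.

r_{13} = 2.8460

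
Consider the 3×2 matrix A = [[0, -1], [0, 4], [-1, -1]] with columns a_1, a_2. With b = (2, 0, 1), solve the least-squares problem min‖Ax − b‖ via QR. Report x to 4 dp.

a_1 = (0, 0, -1); ‖a_1‖ = 1.0000, so e_1 = (0.0000, 0.0000, -1.0000).
e_1·a_2 = 0.0000·(-1) + 0.0000·4 + (-1.0000)·(-1) = 1.0000.
u_2 = a_2 − 1.0000·e_1 = (-1.0000, 4.0000, 0.0000).
‖u_2‖ = 4.1231, so e_2 = (-0.2425, 0.9701, 0.0000).
Qᵀb = (-1.0000, -0.4851).
Back-substitute: x_2 = -0.4851/4.1231 = -0.1176.
x_1 = (-1.0000 − 1.0000·(-0.1176))/1.0000 = -0.8824.

x = (-0.8824, -0.1176)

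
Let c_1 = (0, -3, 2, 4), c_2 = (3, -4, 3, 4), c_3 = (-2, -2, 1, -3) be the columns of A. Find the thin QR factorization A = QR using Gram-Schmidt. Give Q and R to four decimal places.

q_1 = c_1/‖c_1‖ = (0, -3, 2, 4)/5.3852 = (0.0000, -0.5571, 0.3714, 0.7428).
r_{12} = q_1·c_2 = 6.3136.
u_2 = c_2 − 6.3136·q_1 = (3.0000, -0.4828, 0.6552, -0.6897).
‖u_2‖ = 3.1840, so q_2 = (0.9422, -0.1516, 0.2058, -0.2166).
r_{13} = q_1·c_3 = -0.7428; r_{23} = q_2·c_3 = -0.7256.
u_3 = c_3 + 0.7428·q_1 + 0.7256·q_2 = (-1.3163, -2.5238, 1.4252, -2.6054).
‖u_3‖ = 4.1136, so q_3 = (-0.3200, -0.6135, 0.3465, -0.6334).

Q = [[0.0000, 0.9422, -0.3200], [-0.5571, -0.1516, -0.6135], [0.3714, 0.2058, 0.3465], [0.7428, -0.2166, -0.6334]], R = [[5.3852, 6.3136, -0.7428], [0.0000, 3.1840, -0.7256], [0.0000, 0.0000, 4.1136]]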